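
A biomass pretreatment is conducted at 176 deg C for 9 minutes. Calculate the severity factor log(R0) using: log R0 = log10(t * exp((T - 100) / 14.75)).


logR0 = log10(t * exp((T - 100) / 14.75))
= log10(9 * exp((176 - 100) / 14.75))
= 3.1920

3.1920


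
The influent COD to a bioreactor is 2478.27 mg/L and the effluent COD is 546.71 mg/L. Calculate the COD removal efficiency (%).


eta = (COD_in - COD_out) / COD_in * 100
= (2478.27 - 546.71) / 2478.27 * 100
= 77.9399%

77.9399%


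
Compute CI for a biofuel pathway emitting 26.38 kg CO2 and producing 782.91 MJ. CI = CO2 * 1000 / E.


CI = CO2 * 1000 / E
= 26.38 * 1000 / 782.91
= 33.6948 g CO2/MJ

33.6948 g CO2/MJ


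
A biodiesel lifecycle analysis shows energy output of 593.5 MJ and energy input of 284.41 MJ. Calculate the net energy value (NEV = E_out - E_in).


NEV = E_out - E_in
= 593.5 - 284.41
= 309.0900 MJ

309.0900 MJ


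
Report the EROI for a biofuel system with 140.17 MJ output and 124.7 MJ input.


EROI = E_out / E_in
= 140.17 / 124.7
= 1.1241

1.1241


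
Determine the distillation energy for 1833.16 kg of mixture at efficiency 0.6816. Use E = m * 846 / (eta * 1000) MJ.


E = m * 846 / (eta * 1000)
= 1833.16 * 846 / (0.6816 * 1000)
= 2275.3130 MJ

2275.3130 MJ


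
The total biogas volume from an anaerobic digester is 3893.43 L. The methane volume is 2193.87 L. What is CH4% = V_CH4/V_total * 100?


CH4% = V_CH4 / V_total * 100
= 2193.87 / 3893.43 * 100
= 56.3480%

56.3480%


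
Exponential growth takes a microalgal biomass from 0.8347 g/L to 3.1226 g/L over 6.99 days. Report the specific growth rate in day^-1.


mu = ln(X2/X1) / dt
= ln(3.1226/0.8347) / 6.99
= 0.1887 per day

0.1887 per day


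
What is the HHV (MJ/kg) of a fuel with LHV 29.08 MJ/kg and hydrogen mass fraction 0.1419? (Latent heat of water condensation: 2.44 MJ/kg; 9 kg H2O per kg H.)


HHV = LHV + H_frac * 9 * 2.44
= 29.08 + 0.1419 * 9 * 2.44
= 32.1961 MJ/kg

32.1961 MJ/kg


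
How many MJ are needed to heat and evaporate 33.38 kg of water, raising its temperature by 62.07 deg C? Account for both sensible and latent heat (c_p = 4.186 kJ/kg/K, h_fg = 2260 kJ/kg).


E = m_water * (4.186 * dT + 2260) / 1000
= 33.38 * (4.186 * 62.07 + 2260) / 1000
= 84.1118 MJ

84.1118 MJ


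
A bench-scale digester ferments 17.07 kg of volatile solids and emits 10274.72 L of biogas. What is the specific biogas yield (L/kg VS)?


Y = V / VS
= 10274.72 / 17.07
= 601.9168 L/kg VS

601.9168 L/kg VS


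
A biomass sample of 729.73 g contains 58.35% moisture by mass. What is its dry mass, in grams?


Wd = Ww * (1 - MC/100)
= 729.73 * (1 - 58.35/100)
= 303.9325 g

303.9325 g


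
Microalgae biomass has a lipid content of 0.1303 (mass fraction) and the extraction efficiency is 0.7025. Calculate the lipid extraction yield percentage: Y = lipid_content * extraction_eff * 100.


Y = lipid_content * extraction_eff * 100
= 0.1303 * 0.7025 * 100
= 9.1536%

9.1536%


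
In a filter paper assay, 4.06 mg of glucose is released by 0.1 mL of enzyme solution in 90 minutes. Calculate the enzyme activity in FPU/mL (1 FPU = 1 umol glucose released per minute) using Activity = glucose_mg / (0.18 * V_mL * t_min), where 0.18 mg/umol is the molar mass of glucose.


Activity = glucose_mg / (0.18 mg/umol * V_mL * t_min)
= 4.06 / (0.18 * 0.1 * 90)
= 2.5062 FPU/mL

2.5062 FPU/mL


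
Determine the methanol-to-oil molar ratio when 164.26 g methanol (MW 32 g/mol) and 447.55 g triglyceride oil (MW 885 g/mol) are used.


Molar ratio = n_MeOH / n_oil = (MeOH/32) / (oil/885) = (MeOH * 885) / (32 * oil)
= (164.26 * 885) / (32 * 447.55)
= 10.1504

10.1504


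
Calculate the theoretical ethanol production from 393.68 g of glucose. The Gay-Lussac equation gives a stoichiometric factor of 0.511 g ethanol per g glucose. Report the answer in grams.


Theoretical ethanol yield: m_EtOH = 0.511 * m_glucose
m_EtOH = 0.511 * 393.68 = 201.1705 g

201.1705 g


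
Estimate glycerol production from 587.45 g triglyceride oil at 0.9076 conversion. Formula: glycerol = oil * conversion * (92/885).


glycerol = oil * conv * (92/885)
= 587.45 * 0.9076 * 92 / 885
= 55.4255 g

55.4255 g


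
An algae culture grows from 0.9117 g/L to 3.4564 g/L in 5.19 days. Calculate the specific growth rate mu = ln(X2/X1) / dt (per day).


mu = ln(X2/X1) / dt
= ln(3.4564/0.9117) / 5.19
= 0.2568 per day

0.2568 per day


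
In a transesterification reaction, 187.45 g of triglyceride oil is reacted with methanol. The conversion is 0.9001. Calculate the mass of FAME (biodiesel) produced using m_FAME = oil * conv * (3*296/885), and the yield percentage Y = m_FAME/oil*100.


m_FAME = oil * conv * (3 * 296 / 885) = oil * conv * (888/885)
= 187.45 * 0.9001 * 888 / 885
= 169.2957 g
Y = m_FAME / oil * 100 = conv * (888/885) * 100
= 0.9001 * 888 / 885 * 100
= 90.32%

169.2957 g FAME; Y = 90.32%


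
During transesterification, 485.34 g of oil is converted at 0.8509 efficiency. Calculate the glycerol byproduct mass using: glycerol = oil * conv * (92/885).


glycerol = oil * conv * (92/885)
= 485.34 * 0.8509 * 92 / 885
= 42.9308 g

42.9308 g


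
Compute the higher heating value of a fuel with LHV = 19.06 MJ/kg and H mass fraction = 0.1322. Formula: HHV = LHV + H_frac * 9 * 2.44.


HHV = LHV + H_frac * 9 * 2.44
= 19.06 + 0.1322 * 9 * 2.44
= 21.9631 MJ/kg

21.9631 MJ/kg


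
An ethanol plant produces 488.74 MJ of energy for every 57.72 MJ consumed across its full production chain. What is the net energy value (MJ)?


NEV = E_out - E_in
= 488.74 - 57.72
= 431.0200 MJ

431.0200 MJ


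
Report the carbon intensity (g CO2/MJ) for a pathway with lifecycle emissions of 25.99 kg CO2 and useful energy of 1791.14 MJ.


CI = CO2 * 1000 / E
= 25.99 * 1000 / 1791.14
= 14.5103 g CO2/MJ

14.5103 g CO2/MJ


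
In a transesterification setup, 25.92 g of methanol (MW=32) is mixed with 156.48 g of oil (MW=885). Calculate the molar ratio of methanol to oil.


Molar ratio = n_MeOH / n_oil = (MeOH/32) / (oil/885) = (MeOH * 885) / (32 * oil)
= (25.92 * 885) / (32 * 156.48)
= 4.5811

4.5811


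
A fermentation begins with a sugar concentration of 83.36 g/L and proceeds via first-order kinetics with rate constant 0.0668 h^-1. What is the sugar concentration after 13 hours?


S = S0 * exp(-k * t)
S = 83.36 * exp(-0.0668 * 13)
S = 34.9797 g/L

34.9797 g/L


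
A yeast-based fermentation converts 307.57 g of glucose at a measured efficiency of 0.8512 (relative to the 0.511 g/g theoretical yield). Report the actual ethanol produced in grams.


Actual ethanol: m = 0.511 * 307.57 * 0.8512
m = 133.7816 g

133.7816 g


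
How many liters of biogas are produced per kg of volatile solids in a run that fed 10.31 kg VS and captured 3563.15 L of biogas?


Y = V / VS
= 3563.15 / 10.31
= 345.6014 L/kg VS

345.6014 L/kg VS


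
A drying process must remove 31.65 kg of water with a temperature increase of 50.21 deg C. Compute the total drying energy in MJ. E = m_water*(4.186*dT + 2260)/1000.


E = m_water * (4.186 * dT + 2260) / 1000
= 31.65 * (4.186 * 50.21 + 2260) / 1000
= 78.1812 MJ

78.1812 MJ


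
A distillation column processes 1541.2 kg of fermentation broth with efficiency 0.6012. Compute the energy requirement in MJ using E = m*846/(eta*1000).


E = m * 846 / (eta * 1000)
= 1541.2 * 846 / (0.6012 * 1000)
= 2168.7545 MJ

2168.7545 MJ


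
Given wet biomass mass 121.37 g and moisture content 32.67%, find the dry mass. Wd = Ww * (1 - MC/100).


Wd = Ww * (1 - MC/100)
= 121.37 * (1 - 32.67/100)
= 81.7184 g

81.7184 g


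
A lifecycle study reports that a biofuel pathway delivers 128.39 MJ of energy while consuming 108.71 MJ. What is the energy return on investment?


EROI = E_out / E_in
= 128.39 / 108.71
= 1.1810

1.1810


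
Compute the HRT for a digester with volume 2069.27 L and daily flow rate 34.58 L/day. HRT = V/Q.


HRT = V / Q
= 2069.27 / 34.58
= 59.8401 days

59.8401 days


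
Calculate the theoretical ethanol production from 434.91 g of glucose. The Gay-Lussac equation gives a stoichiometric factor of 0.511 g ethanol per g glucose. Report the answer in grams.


Theoretical ethanol yield: m_EtOH = 0.511 * m_glucose
m_EtOH = 0.511 * 434.91 = 222.2390 g

222.2390 g


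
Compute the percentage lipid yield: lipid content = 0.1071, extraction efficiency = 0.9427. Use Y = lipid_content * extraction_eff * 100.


Y = lipid_content * extraction_eff * 100
= 0.1071 * 0.9427 * 100
= 10.0963%

10.0963%


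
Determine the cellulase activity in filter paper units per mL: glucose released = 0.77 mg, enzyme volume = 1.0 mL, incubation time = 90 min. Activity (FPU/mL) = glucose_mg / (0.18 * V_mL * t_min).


Activity = glucose_mg / (0.18 mg/umol * V_mL * t_min)
= 0.77 / (0.18 * 1.0 * 90)
= 0.0475 FPU/mL

0.0475 FPU/mL


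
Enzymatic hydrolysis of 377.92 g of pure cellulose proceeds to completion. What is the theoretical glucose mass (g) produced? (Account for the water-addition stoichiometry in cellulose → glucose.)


glucose = cellulose * 180/162
= 377.92 * 180/162
= 419.9111 g

419.9111 g


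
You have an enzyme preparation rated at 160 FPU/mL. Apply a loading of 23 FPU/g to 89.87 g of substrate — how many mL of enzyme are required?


V = dosage * m_sub / activity
V = 23 * 89.87 / 160
V = 12.9188 mL

12.9188 mL


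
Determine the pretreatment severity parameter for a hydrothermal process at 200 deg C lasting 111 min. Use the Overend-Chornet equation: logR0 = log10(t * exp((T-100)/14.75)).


logR0 = log10(t * exp((T - 100) / 14.75))
= log10(111 * exp((200 - 100) / 14.75))
= 4.9897

4.9897


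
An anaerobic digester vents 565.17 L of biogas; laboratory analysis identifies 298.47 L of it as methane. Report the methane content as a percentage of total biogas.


CH4% = V_CH4 / V_total * 100
= 298.47 / 565.17 * 100
= 52.8107%

52.8107%


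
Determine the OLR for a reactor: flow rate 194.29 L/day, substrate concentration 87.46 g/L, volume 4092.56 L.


OLR = Q * S / V
= 194.29 * 87.46 / 4092.56
= 4.1521 g/L/day

4.1521 g/L/day


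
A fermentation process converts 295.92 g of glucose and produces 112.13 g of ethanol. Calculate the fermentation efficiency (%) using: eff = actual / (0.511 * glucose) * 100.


Fermentation efficiency = (actual / (0.511 * glucose)) * 100
= (112.13 / (0.511 * 295.92)) * 100
= 74.1526%

74.1526%


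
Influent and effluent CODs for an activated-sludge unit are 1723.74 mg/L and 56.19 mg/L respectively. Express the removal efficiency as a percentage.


eta = (COD_in - COD_out) / COD_in * 100
= (1723.74 - 56.19) / 1723.74 * 100
= 96.7402%

96.7402%


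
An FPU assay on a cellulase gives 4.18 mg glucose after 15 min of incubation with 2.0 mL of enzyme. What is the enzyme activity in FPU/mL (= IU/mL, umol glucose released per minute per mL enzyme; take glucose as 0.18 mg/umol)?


Activity = glucose_mg / (0.18 mg/umol * V_mL * t_min)
= 4.18 / (0.18 * 2.0 * 15)
= 0.7741 FPU/mL

0.7741 FPU/mL


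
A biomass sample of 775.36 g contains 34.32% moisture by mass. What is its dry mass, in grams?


Wd = Ww * (1 - MC/100)
= 775.36 * (1 - 34.32/100)
= 509.2564 g

509.2564 g


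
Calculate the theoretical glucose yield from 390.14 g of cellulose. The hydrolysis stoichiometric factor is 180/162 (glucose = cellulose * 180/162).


glucose = cellulose * 180/162
= 390.14 * 180/162
= 433.4889 g

433.4889 g


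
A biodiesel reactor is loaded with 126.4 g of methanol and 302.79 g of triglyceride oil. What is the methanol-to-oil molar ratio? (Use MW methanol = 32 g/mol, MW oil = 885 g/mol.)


Molar ratio = n_MeOH / n_oil = (MeOH/32) / (oil/885) = (MeOH * 885) / (32 * oil)
= (126.4 * 885) / (32 * 302.79)
= 11.5451

11.5451


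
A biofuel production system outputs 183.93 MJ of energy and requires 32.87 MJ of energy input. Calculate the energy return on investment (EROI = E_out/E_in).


EROI = E_out / E_in
= 183.93 / 32.87
= 5.5957

5.5957


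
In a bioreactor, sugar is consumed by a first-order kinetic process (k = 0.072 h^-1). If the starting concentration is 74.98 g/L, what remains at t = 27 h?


S = S0 * exp(-k * t)
S = 74.98 * exp(-0.072 * 27)
S = 10.7319 g/L

10.7319 g/L


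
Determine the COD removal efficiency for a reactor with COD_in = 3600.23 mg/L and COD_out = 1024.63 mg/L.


eta = (COD_in - COD_out) / COD_in * 100
= (3600.23 - 1024.63) / 3600.23 * 100
= 71.5399%

71.5399%


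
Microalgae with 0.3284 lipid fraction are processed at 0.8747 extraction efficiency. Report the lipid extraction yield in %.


Y = lipid_content * extraction_eff * 100
= 0.3284 * 0.8747 * 100
= 28.7251%

28.7251%


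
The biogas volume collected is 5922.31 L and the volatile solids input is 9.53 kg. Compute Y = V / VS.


Y = V / VS
= 5922.31 / 9.53
= 621.4386 L/kg VS

621.4386 L/kg VS


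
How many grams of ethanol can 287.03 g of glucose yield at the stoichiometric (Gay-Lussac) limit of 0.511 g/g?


Theoretical ethanol yield: m_EtOH = 0.511 * m_glucose
m_EtOH = 0.511 * 287.03 = 146.6723 g

146.6723 g


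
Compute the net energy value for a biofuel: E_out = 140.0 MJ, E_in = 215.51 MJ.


NEV = E_out - E_in
= 140.0 - 215.51
= -75.5100 MJ

-75.5100 MJ


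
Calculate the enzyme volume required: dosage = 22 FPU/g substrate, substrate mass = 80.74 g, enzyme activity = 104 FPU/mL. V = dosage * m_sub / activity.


V = dosage * m_sub / activity
V = 22 * 80.74 / 104
V = 17.0796 mL

17.0796 mL


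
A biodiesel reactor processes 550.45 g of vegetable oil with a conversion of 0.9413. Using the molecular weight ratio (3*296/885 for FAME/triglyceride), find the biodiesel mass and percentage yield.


m_FAME = oil * conv * (3 * 296 / 885) = oil * conv * (888/885)
= 550.45 * 0.9413 * 888 / 885
= 519.8950 g
Y = m_FAME / oil * 100 = conv * (888/885) * 100
= 0.9413 * 888 / 885 * 100
= 94.45%

519.8950 g FAME; Y = 94.45%


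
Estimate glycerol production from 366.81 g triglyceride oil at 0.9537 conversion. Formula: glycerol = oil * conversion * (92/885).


glycerol = oil * conv * (92/885)
= 366.81 * 0.9537 * 92 / 885
= 36.3662 g

36.3662 g


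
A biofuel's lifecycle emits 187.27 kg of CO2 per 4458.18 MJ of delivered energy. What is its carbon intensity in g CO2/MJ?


CI = CO2 * 1000 / E
= 187.27 * 1000 / 4458.18
= 42.0059 g CO2/MJ

42.0059 g CO2/MJ


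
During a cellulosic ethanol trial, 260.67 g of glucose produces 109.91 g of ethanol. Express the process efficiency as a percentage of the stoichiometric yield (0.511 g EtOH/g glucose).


Fermentation efficiency = (actual / (0.511 * glucose)) * 100
= (109.91 / (0.511 * 260.67)) * 100
= 82.5135%

82.5135%


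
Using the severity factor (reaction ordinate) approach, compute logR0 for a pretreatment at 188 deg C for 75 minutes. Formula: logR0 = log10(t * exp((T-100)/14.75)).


logR0 = log10(t * exp((T - 100) / 14.75))
= log10(75 * exp((188 - 100) / 14.75))
= 4.4661

4.4661


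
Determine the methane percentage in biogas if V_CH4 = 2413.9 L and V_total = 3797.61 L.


CH4% = V_CH4 / V_total * 100
= 2413.9 / 3797.61 * 100
= 63.5637%

63.5637%


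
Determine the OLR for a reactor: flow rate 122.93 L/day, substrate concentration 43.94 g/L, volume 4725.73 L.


OLR = Q * S / V
= 122.93 * 43.94 / 4725.73
= 1.1430 g/L/day

1.1430 g/L/day


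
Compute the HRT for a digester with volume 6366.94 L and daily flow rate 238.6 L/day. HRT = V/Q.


HRT = V / Q
= 6366.94 / 238.6
= 26.6846 days

26.6846 days


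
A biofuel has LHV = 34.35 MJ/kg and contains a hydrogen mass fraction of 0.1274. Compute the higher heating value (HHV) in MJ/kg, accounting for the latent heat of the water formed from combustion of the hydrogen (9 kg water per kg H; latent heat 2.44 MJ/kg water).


HHV = LHV + H_frac * 9 * 2.44
= 34.35 + 0.1274 * 9 * 2.44
= 37.1477 MJ/kg

37.1477 MJ/kg


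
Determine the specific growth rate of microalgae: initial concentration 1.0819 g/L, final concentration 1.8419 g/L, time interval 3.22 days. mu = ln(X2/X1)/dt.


mu = ln(X2/X1) / dt
= ln(1.8419/1.0819) / 3.22
= 0.1652 per day

0.1652 per day


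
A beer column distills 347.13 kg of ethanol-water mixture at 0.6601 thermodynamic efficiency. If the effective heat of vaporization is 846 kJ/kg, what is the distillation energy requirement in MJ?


E = m * 846 / (eta * 1000)
= 347.13 * 846 / (0.6601 * 1000)
= 444.8901 MJ

444.8901 MJ


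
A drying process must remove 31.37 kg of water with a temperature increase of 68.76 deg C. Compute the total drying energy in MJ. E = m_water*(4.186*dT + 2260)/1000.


E = m_water * (4.186 * dT + 2260) / 1000
= 31.37 * (4.186 * 68.76 + 2260) / 1000
= 79.9254 MJ

79.9254 MJ


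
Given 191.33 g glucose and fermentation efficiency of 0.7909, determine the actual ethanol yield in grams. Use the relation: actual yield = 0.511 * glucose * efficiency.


Actual ethanol: m = 0.511 * 191.33 * 0.7909
m = 77.3260 g

77.3260 g


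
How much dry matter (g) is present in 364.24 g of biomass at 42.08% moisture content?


Wd = Ww * (1 - MC/100)
= 364.24 * (1 - 42.08/100)
= 210.9678 g

210.9678 g


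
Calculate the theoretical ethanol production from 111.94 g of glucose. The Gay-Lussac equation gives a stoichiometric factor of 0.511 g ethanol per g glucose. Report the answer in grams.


Theoretical ethanol yield: m_EtOH = 0.511 * m_glucose
m_EtOH = 0.511 * 111.94 = 57.2013 g

57.2013 g


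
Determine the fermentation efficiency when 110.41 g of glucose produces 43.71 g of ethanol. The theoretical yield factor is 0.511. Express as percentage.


Fermentation efficiency = (actual / (0.511 * glucose)) * 100
= (43.71 / (0.511 * 110.41)) * 100
= 77.4732%

77.4732%


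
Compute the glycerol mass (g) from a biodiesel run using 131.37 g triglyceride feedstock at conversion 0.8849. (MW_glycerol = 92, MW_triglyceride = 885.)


glycerol = oil * conv * (92/885)
= 131.37 * 0.8849 * 92 / 885
= 12.0847 g

12.0847 g


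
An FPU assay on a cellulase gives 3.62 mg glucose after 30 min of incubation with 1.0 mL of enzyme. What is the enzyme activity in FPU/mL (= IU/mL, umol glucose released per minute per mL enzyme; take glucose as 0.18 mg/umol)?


Activity = glucose_mg / (0.18 mg/umol * V_mL * t_min)
= 3.62 / (0.18 * 1.0 * 30)
= 0.6704 FPU/mL

0.6704 FPU/mL


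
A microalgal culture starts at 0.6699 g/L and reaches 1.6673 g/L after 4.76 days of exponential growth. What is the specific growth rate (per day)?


mu = ln(X2/X1) / dt
= ln(1.6673/0.6699) / 4.76
= 0.1916 per day

0.1916 per day


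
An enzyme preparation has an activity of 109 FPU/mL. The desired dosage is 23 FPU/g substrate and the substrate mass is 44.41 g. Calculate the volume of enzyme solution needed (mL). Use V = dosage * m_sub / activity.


V = dosage * m_sub / activity
V = 23 * 44.41 / 109
V = 9.3709 mL

9.3709 mL


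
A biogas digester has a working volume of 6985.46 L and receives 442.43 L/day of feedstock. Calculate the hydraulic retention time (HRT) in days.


HRT = V / Q
= 6985.46 / 442.43
= 15.7888 days

15.7888 days


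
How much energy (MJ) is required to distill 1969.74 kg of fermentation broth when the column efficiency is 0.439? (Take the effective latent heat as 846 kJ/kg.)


E = m * 846 / (eta * 1000)
= 1969.74 * 846 / (0.439 * 1000)
= 3795.8999 MJ

3795.8999 MJ


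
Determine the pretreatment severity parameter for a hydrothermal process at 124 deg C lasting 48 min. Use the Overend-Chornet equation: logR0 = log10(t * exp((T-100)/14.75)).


logR0 = log10(t * exp((T - 100) / 14.75))
= log10(48 * exp((124 - 100) / 14.75))
= 2.3879

2.3879


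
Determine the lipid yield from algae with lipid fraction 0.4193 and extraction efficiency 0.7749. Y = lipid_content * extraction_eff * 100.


Y = lipid_content * extraction_eff * 100
= 0.4193 * 0.7749 * 100
= 32.4916%

32.4916%


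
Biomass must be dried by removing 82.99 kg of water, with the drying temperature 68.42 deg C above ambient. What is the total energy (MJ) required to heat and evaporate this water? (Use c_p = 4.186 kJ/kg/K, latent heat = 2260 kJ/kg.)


E = m_water * (4.186 * dT + 2260) / 1000
= 82.99 * (4.186 * 68.42 + 2260) / 1000
= 211.3262 MJ

211.3262 MJ


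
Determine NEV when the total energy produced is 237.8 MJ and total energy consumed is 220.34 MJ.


NEV = E_out - E_in
= 237.8 - 220.34
= 17.4600 MJ

17.4600 MJ


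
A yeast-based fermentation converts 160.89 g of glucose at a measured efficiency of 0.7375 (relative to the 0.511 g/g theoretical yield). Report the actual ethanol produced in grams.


Actual ethanol: m = 0.511 * 160.89 * 0.7375
m = 60.6334 g

60.6334 g


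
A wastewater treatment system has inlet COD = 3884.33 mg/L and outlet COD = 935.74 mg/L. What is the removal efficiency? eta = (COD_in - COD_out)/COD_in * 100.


eta = (COD_in - COD_out) / COD_in * 100
= (3884.33 - 935.74) / 3884.33 * 100
= 75.9099%

75.9099%


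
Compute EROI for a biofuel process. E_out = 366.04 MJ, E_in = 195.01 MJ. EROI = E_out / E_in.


EROI = E_out / E_in
= 366.04 / 195.01
= 1.8770

1.8770


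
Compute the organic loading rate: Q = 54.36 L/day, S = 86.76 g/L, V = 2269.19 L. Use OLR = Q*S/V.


OLR = Q * S / V
= 54.36 * 86.76 / 2269.19
= 2.0784 g/L/day

2.0784 g/L/day


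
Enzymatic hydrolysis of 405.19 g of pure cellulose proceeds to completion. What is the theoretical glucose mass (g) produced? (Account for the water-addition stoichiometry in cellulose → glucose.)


glucose = cellulose * 180/162
= 405.19 * 180/162
= 450.2111 g

450.2111 g


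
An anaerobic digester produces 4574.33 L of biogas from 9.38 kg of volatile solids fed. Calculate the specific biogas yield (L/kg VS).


Y = V / VS
= 4574.33 / 9.38
= 487.6684 L/kg VS

487.6684 L/kg VS


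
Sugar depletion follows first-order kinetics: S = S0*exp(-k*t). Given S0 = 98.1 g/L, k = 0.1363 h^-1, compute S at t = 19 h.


S = S0 * exp(-k * t)
S = 98.1 * exp(-0.1363 * 19)
S = 7.3617 g/L

7.3617 g/L


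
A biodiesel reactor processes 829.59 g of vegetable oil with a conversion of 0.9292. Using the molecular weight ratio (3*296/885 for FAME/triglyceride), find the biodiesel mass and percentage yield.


m_FAME = oil * conv * (3 * 296 / 885) = oil * conv * (888/885)
= 829.59 * 0.9292 * 888 / 885
= 773.4681 g
Y = m_FAME / oil * 100 = conv * (888/885) * 100
= 0.9292 * 888 / 885 * 100
= 93.23%

773.4681 g FAME; Y = 93.23%


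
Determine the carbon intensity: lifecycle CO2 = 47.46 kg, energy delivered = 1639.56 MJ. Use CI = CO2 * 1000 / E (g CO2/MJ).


CI = CO2 * 1000 / E
= 47.46 * 1000 / 1639.56
= 28.9468 g CO2/MJ

28.9468 g CO2/MJ


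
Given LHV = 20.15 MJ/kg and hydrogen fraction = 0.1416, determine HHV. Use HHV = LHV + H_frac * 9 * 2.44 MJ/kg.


HHV = LHV + H_frac * 9 * 2.44
= 20.15 + 0.1416 * 9 * 2.44
= 23.2595 MJ/kg

23.2595 MJ/kg


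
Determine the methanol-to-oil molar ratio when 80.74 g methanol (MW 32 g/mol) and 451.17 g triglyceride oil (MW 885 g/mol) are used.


Molar ratio = n_MeOH / n_oil = (MeOH/32) / (oil/885) = (MeOH * 885) / (32 * oil)
= (80.74 * 885) / (32 * 451.17)
= 4.9493

4.9493


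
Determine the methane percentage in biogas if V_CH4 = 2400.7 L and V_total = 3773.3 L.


CH4% = V_CH4 / V_total * 100
= 2400.7 / 3773.3 * 100
= 63.6234%

63.6234%


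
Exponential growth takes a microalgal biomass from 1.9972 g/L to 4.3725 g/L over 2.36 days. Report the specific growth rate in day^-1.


mu = ln(X2/X1) / dt
= ln(4.3725/1.9972) / 2.36
= 0.3320 per day

0.3320 per day


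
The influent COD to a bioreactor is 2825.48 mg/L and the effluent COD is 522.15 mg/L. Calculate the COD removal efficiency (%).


eta = (COD_in - COD_out) / COD_in * 100
= (2825.48 - 522.15) / 2825.48 * 100
= 81.5200%

81.5200%


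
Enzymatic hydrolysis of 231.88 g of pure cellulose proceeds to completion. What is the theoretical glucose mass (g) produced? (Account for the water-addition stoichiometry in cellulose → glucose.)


glucose = cellulose * 180/162
= 231.88 * 180/162
= 257.6444 g

257.6444 g


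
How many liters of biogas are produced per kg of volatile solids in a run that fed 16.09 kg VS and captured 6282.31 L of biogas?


Y = V / VS
= 6282.31 / 16.09
= 390.4481 L/kg VS

390.4481 L/kg VS


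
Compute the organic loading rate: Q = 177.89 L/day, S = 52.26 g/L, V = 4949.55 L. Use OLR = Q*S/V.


OLR = Q * S / V
= 177.89 * 52.26 / 4949.55
= 1.8783 g/L/day

1.8783 g/L/day


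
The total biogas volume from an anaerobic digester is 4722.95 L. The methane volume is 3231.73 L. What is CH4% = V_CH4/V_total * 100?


CH4% = V_CH4 / V_total * 100
= 3231.73 / 4722.95 * 100
= 68.4261%

68.4261%


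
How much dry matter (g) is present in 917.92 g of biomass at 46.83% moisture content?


Wd = Ww * (1 - MC/100)
= 917.92 * (1 - 46.83/100)
= 488.0581 g

488.0581 g


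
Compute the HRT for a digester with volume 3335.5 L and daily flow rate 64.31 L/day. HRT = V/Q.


HRT = V / Q
= 3335.5 / 64.31
= 51.8660 days

51.8660 days


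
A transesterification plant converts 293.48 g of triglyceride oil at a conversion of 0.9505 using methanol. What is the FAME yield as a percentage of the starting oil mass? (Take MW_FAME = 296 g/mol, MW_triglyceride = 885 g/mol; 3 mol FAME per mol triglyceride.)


m_FAME = oil * conv * (3 * 296 / 885) = oil * conv * (888/885)
= 293.48 * 0.9505 * 888 / 885
= 279.8983 g
Y = m_FAME / oil * 100 = conv * (888/885) * 100
= 0.9505 * 888 / 885 * 100
= 95.37%

95.37%


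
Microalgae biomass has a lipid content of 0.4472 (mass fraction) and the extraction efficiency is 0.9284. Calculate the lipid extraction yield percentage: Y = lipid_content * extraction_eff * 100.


Y = lipid_content * extraction_eff * 100
= 0.4472 * 0.9284 * 100
= 41.5180%

41.5180%


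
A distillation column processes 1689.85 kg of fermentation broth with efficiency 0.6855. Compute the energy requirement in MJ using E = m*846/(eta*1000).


E = m * 846 / (eta * 1000)
= 1689.85 * 846 / (0.6855 * 1000)
= 2085.5042 MJ

2085.5042 MJ


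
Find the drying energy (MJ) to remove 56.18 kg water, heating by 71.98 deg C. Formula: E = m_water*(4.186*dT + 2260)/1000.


E = m_water * (4.186 * dT + 2260) / 1000
= 56.18 * (4.186 * 71.98 + 2260) / 1000
= 143.8943 MJ

143.8943 MJ


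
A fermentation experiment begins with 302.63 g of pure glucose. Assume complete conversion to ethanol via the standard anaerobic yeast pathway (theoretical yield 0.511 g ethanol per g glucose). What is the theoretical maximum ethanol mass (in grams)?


Theoretical ethanol yield: m_EtOH = 0.511 * m_glucose
m_EtOH = 0.511 * 302.63 = 154.6439 g

154.6439 g


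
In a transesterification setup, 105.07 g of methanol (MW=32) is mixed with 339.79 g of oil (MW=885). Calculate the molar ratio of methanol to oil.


Molar ratio = n_MeOH / n_oil = (MeOH/32) / (oil/885) = (MeOH * 885) / (32 * oil)
= (105.07 * 885) / (32 * 339.79)
= 8.5519

8.5519


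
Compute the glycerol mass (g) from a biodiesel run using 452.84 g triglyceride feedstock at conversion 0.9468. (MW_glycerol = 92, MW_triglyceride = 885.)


glycerol = oil * conv * (92/885)
= 452.84 * 0.9468 * 92 / 885
= 44.5705 g

44.5705 g


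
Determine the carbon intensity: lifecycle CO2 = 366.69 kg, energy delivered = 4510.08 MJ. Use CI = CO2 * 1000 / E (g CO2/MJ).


CI = CO2 * 1000 / E
= 366.69 * 1000 / 4510.08
= 81.3045 g CO2/MJ

81.3045 g CO2/MJ


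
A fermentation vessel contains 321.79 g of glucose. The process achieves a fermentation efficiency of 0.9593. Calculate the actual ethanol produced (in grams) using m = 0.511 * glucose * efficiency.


Actual ethanol: m = 0.511 * 321.79 * 0.9593
m = 157.7422 g

157.7422 g


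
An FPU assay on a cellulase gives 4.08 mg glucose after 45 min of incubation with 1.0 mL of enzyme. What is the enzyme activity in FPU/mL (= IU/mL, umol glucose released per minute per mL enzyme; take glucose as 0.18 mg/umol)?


Activity = glucose_mg / (0.18 mg/umol * V_mL * t_min)
= 4.08 / (0.18 * 1.0 * 45)
= 0.5037 FPU/mL

0.5037 FPU/mL


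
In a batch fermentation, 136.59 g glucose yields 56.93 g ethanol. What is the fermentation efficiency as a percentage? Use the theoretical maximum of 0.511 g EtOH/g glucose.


Fermentation efficiency = (actual / (0.511 * glucose)) * 100
= (56.93 / (0.511 * 136.59)) * 100
= 81.5645%

81.5645%


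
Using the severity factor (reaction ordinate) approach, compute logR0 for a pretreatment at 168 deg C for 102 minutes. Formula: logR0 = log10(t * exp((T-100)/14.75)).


logR0 = log10(t * exp((T - 100) / 14.75))
= log10(102 * exp((168 - 100) / 14.75))
= 4.0108

4.0108


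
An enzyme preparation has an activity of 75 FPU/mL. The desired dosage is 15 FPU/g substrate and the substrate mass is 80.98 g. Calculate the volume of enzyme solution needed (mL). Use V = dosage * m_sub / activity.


V = dosage * m_sub / activity
V = 15 * 80.98 / 75
V = 16.1960 mL

16.1960 mL


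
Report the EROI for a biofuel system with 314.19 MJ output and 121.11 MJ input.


EROI = E_out / E_in
= 314.19 / 121.11
= 2.5943

2.5943


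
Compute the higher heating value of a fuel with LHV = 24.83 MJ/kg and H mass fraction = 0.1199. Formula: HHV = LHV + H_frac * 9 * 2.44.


HHV = LHV + H_frac * 9 * 2.44
= 24.83 + 0.1199 * 9 * 2.44
= 27.4630 MJ/kg

27.4630 MJ/kg


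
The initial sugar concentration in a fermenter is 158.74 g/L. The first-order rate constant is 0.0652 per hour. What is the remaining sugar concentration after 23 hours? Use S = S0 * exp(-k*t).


S = S0 * exp(-k * t)
S = 158.74 * exp(-0.0652 * 23)
S = 35.4339 g/L

35.4339 g/L


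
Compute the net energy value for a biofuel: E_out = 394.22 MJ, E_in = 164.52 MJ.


NEV = E_out - E_in
= 394.22 - 164.52
= 229.7000 MJ

229.7000 MJ


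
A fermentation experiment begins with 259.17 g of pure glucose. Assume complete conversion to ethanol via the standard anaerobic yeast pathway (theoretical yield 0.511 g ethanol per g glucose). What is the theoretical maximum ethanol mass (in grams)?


Theoretical ethanol yield: m_EtOH = 0.511 * m_glucose
m_EtOH = 0.511 * 259.17 = 132.4359 g

132.4359 g


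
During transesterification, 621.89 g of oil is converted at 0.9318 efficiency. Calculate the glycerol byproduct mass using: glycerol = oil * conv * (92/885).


glycerol = oil * conv * (92/885)
= 621.89 * 0.9318 * 92 / 885
= 60.2394 g

60.2394 g


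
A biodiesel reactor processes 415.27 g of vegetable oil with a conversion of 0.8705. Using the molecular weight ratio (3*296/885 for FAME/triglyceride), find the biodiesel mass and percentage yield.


m_FAME = oil * conv * (3 * 296 / 885) = oil * conv * (888/885)
= 415.27 * 0.8705 * 888 / 885
= 362.7179 g
Y = m_FAME / oil * 100 = conv * (888/885) * 100
= 0.8705 * 888 / 885 * 100
= 87.35%

362.7179 g FAME; Y = 87.35%


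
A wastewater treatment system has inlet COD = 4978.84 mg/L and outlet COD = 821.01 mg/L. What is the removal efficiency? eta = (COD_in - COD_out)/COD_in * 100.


eta = (COD_in - COD_out) / COD_in * 100
= (4978.84 - 821.01) / 4978.84 * 100
= 83.5100%

83.5100%


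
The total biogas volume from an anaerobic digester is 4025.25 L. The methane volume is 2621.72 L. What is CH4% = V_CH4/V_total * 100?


CH4% = V_CH4 / V_total * 100
= 2621.72 / 4025.25 * 100
= 65.1319%

65.1319%


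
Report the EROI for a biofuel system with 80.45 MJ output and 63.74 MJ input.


EROI = E_out / E_in
= 80.45 / 63.74
= 1.2622

1.2622


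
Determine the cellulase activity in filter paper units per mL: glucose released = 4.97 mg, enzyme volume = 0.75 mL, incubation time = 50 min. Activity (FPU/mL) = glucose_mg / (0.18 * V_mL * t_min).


Activity = glucose_mg / (0.18 mg/umol * V_mL * t_min)
= 4.97 / (0.18 * 0.75 * 50)
= 0.7363 FPU/mL

0.7363 FPU/mL


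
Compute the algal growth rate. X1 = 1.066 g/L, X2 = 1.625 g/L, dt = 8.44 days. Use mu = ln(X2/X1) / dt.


mu = ln(X2/X1) / dt
= ln(1.625/1.066) / 8.44
= 0.0500 per day

0.0500 per day


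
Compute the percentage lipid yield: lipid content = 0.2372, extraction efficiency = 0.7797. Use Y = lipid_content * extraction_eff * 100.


Y = lipid_content * extraction_eff * 100
= 0.2372 * 0.7797 * 100
= 18.4945%

18.4945%


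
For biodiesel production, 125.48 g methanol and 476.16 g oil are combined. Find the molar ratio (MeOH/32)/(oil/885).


Molar ratio = n_MeOH / n_oil = (MeOH/32) / (oil/885) = (MeOH * 885) / (32 * oil)
= (125.48 * 885) / (32 * 476.16)
= 7.2881

7.2881


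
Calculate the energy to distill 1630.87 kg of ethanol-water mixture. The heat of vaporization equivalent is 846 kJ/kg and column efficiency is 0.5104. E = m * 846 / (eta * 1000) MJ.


E = m * 846 / (eta * 1000)
= 1630.87 * 846 / (0.5104 * 1000)
= 2703.2054 MJ

2703.2054 MJ


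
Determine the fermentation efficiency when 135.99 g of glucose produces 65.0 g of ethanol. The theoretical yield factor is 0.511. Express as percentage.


Fermentation efficiency = (actual / (0.511 * glucose)) * 100
= (65.0 / (0.511 * 135.99)) * 100
= 93.5374%

93.5374%


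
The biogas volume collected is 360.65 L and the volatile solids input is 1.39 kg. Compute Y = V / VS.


Y = V / VS
= 360.65 / 1.39
= 259.4604 L/kg VS

259.4604 L/kg VS


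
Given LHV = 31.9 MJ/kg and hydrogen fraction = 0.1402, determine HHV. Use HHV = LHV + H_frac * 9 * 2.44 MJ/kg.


HHV = LHV + H_frac * 9 * 2.44
= 31.9 + 0.1402 * 9 * 2.44
= 34.9788 MJ/kg

34.9788 MJ/kg


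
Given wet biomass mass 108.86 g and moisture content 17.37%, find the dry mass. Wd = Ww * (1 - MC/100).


Wd = Ww * (1 - MC/100)
= 108.86 * (1 - 17.37/100)
= 89.9510 g

89.9510 g


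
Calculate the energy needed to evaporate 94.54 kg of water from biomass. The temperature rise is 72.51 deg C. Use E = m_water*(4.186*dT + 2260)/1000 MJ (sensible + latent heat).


E = m_water * (4.186 * dT + 2260) / 1000
= 94.54 * (4.186 * 72.51 + 2260) / 1000
= 242.3558 MJ

242.3558 MJ


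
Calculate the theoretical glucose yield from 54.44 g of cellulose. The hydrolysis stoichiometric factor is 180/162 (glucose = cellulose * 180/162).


glucose = cellulose * 180/162
= 54.44 * 180/162
= 60.4889 g

60.4889 g


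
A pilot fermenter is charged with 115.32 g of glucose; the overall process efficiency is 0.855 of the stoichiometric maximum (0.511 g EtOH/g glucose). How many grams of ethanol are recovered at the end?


Actual ethanol: m = 0.511 * 115.32 * 0.855
m = 50.3839 g

50.3839 g


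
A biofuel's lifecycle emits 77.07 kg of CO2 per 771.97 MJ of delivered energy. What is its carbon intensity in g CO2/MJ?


CI = CO2 * 1000 / E
= 77.07 * 1000 / 771.97
= 99.8355 g CO2/MJ

99.8355 g CO2/MJ


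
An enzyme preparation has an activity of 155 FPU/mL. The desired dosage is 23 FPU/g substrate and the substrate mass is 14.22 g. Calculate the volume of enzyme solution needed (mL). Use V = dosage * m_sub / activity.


V = dosage * m_sub / activity
V = 23 * 14.22 / 155
V = 2.1101 mL

2.1101 mL


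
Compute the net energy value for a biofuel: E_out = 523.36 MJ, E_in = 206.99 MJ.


NEV = E_out - E_in
= 523.36 - 206.99
= 316.3700 MJ

316.3700 MJ


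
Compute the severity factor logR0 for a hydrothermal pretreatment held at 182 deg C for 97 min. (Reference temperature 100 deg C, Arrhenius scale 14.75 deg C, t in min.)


logR0 = log10(t * exp((T - 100) / 14.75))
= log10(97 * exp((182 - 100) / 14.75))
= 4.4012

4.4012


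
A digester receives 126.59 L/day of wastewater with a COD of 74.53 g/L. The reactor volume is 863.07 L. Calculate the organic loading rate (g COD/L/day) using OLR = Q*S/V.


OLR = Q * S / V
= 126.59 * 74.53 / 863.07
= 10.9316 g/L/day

10.9316 g/L/day


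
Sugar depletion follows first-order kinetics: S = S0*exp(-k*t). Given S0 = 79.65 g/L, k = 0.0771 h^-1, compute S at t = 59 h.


S = S0 * exp(-k * t)
S = 79.65 * exp(-0.0771 * 59)
S = 0.8426 g/L

0.8426 g/L


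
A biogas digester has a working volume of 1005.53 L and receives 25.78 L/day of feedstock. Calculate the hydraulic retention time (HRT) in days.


HRT = V / Q
= 1005.53 / 25.78
= 39.0043 days

39.0043 days


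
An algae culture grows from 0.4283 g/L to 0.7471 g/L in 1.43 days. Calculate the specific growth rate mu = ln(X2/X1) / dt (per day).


mu = ln(X2/X1) / dt
= ln(0.7471/0.4283) / 1.43
= 0.3891 per day

0.3891 per day


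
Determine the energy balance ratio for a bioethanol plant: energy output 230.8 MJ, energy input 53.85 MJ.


EROI = E_out / E_in
= 230.8 / 53.85
= 4.2860

4.2860


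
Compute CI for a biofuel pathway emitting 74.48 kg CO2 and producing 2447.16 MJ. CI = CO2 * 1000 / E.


CI = CO2 * 1000 / E
= 74.48 * 1000 / 2447.16
= 30.4353 g CO2/MJ

30.4353 g CO2/MJ


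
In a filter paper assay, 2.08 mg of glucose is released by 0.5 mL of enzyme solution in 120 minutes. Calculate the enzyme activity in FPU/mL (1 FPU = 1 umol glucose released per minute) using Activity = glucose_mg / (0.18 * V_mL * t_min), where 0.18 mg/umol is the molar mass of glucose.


Activity = glucose_mg / (0.18 mg/umol * V_mL * t_min)
= 2.08 / (0.18 * 0.5 * 120)
= 0.1926 FPU/mL

0.1926 FPU/mL


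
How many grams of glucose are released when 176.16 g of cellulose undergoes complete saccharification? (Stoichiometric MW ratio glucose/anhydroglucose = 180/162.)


glucose = cellulose * 180/162
= 176.16 * 180/162
= 195.7333 g

195.7333 g


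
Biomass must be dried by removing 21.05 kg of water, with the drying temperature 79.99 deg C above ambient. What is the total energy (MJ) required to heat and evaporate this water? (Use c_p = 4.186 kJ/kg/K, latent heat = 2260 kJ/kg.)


E = m_water * (4.186 * dT + 2260) / 1000
= 21.05 * (4.186 * 79.99 + 2260) / 1000
= 54.6213 MJ

54.6213 MJ


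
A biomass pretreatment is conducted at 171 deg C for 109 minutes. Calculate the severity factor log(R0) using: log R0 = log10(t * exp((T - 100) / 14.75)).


logR0 = log10(t * exp((T - 100) / 14.75))
= log10(109 * exp((171 - 100) / 14.75))
= 4.1279

4.1279


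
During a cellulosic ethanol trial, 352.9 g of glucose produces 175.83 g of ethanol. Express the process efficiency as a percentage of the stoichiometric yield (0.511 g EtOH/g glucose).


Fermentation efficiency = (actual / (0.511 * glucose)) * 100
= (175.83 / (0.511 * 352.9)) * 100
= 97.5035%

97.5035%


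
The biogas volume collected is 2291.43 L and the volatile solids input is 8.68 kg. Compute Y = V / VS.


Y = V / VS
= 2291.43 / 8.68
= 263.9896 L/kg VS

263.9896 L/kg VS


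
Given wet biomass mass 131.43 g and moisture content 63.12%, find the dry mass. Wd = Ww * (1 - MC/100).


Wd = Ww * (1 - MC/100)
= 131.43 * (1 - 63.12/100)
= 48.4714 g

48.4714 g


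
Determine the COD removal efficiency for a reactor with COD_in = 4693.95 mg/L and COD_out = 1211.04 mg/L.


eta = (COD_in - COD_out) / COD_in * 100
= (4693.95 - 1211.04) / 4693.95 * 100
= 74.2000%

74.2000%


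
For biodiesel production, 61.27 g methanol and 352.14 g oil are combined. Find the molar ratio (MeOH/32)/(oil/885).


Molar ratio = n_MeOH / n_oil = (MeOH/32) / (oil/885) = (MeOH * 885) / (32 * oil)
= (61.27 * 885) / (32 * 352.14)
= 4.8120

4.8120


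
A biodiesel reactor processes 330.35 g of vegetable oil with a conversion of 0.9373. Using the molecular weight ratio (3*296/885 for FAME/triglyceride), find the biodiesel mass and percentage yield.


m_FAME = oil * conv * (3 * 296 / 885) = oil * conv * (888/885)
= 330.35 * 0.9373 * 888 / 885
= 310.6867 g
Y = m_FAME / oil * 100 = conv * (888/885) * 100
= 0.9373 * 888 / 885 * 100
= 94.05%

310.6867 g FAME; Y = 94.05%


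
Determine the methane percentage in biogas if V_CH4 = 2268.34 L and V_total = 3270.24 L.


CH4% = V_CH4 / V_total * 100
= 2268.34 / 3270.24 * 100
= 69.3631%

69.3631%


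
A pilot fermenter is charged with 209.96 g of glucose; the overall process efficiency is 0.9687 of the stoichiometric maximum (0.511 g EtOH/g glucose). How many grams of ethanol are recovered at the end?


Actual ethanol: m = 0.511 * 209.96 * 0.9687
m = 103.9314 g

103.9314 g
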